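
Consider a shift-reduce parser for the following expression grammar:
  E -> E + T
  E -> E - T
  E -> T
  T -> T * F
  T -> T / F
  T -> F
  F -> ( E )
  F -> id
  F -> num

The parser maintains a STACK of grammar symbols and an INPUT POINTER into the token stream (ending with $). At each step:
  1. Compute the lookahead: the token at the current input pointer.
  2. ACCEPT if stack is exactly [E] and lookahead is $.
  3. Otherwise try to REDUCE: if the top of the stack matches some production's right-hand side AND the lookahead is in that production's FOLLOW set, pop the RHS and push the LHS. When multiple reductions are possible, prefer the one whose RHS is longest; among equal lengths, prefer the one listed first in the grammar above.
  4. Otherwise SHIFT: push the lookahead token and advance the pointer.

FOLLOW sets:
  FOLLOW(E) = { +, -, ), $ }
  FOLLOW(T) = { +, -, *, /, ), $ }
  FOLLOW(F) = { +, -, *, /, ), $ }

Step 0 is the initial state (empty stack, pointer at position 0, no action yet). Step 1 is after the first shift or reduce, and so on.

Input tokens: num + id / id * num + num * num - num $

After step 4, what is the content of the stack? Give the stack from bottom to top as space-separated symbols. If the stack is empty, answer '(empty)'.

Answer: E

Derivation:
Step 1: shift num. Stack=[num] ptr=1 lookahead=+ remaining=[+ id / id * num + num * num - num $]
Step 2: reduce F->num. Stack=[F] ptr=1 lookahead=+ remaining=[+ id / id * num + num * num - num $]
Step 3: reduce T->F. Stack=[T] ptr=1 lookahead=+ remaining=[+ id / id * num + num * num - num $]
Step 4: reduce E->T. Stack=[E] ptr=1 lookahead=+ remaining=[+ id / id * num + num * num - num $]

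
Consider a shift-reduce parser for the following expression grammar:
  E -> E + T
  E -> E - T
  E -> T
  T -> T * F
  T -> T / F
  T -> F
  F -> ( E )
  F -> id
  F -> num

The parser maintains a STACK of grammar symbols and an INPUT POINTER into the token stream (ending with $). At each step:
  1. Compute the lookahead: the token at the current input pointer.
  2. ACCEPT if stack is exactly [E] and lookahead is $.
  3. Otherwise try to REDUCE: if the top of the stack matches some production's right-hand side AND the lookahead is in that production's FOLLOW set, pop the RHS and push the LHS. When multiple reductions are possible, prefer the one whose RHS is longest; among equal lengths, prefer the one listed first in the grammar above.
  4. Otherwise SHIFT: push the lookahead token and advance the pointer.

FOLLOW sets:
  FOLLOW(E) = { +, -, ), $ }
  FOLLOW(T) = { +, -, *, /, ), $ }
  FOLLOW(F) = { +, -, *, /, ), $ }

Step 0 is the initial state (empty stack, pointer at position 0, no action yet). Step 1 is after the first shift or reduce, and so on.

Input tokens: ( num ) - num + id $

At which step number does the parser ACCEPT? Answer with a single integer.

Answer: 20

Derivation:
Step 1: shift (. Stack=[(] ptr=1 lookahead=num remaining=[num ) - num + id $]
Step 2: shift num. Stack=[( num] ptr=2 lookahead=) remaining=[) - num + id $]
Step 3: reduce F->num. Stack=[( F] ptr=2 lookahead=) remaining=[) - num + id $]
Step 4: reduce T->F. Stack=[( T] ptr=2 lookahead=) remaining=[) - num + id $]
Step 5: reduce E->T. Stack=[( E] ptr=2 lookahead=) remaining=[) - num + id $]
Step 6: shift ). Stack=[( E )] ptr=3 lookahead=- remaining=[- num + id $]
Step 7: reduce F->( E ). Stack=[F] ptr=3 lookahead=- remaining=[- num + id $]
Step 8: reduce T->F. Stack=[T] ptr=3 lookahead=- remaining=[- num + id $]
Step 9: reduce E->T. Stack=[E] ptr=3 lookahead=- remaining=[- num + id $]
Step 10: shift -. Stack=[E -] ptr=4 lookahead=num remaining=[num + id $]
Step 11: shift num. Stack=[E - num] ptr=5 lookahead=+ remaining=[+ id $]
Step 12: reduce F->num. Stack=[E - F] ptr=5 lookahead=+ remaining=[+ id $]
Step 13: reduce T->F. Stack=[E - T] ptr=5 lookahead=+ remaining=[+ id $]
Step 14: reduce E->E - T. Stack=[E] ptr=5 lookahead=+ remaining=[+ id $]
Step 15: shift +. Stack=[E +] ptr=6 lookahead=id remaining=[id $]
Step 16: shift id. Stack=[E + id] ptr=7 lookahead=$ remaining=[$]
Step 17: reduce F->id. Stack=[E + F] ptr=7 lookahead=$ remaining=[$]
Step 18: reduce T->F. Stack=[E + T] ptr=7 lookahead=$ remaining=[$]
Step 19: reduce E->E + T. Stack=[E] ptr=7 lookahead=$ remaining=[$]
Step 20: accept. Stack=[E] ptr=7 lookahead=$ remaining=[$]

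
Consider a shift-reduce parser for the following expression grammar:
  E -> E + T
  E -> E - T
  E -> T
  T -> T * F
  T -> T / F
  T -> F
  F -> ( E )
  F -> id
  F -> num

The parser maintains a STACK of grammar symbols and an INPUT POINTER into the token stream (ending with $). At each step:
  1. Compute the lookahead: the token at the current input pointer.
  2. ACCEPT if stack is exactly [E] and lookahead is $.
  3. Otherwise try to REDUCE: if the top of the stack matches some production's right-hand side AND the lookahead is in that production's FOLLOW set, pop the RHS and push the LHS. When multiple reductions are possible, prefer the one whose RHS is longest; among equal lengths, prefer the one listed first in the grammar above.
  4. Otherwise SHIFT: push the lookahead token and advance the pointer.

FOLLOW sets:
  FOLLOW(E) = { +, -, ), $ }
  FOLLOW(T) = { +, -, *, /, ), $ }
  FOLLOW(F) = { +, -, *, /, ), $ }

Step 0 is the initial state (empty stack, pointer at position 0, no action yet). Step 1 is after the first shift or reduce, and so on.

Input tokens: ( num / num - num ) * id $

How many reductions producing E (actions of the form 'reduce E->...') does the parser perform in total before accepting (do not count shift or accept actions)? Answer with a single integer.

Step 1: shift (. Stack=[(] ptr=1 lookahead=num remaining=[num / num - num ) * id $]
Step 2: shift num. Stack=[( num] ptr=2 lookahead=/ remaining=[/ num - num ) * id $]
Step 3: reduce F->num. Stack=[( F] ptr=2 lookahead=/ remaining=[/ num - num ) * id $]
Step 4: reduce T->F. Stack=[( T] ptr=2 lookahead=/ remaining=[/ num - num ) * id $]
Step 5: shift /. Stack=[( T /] ptr=3 lookahead=num remaining=[num - num ) * id $]
Step 6: shift num. Stack=[( T / num] ptr=4 lookahead=- remaining=[- num ) * id $]
Step 7: reduce F->num. Stack=[( T / F] ptr=4 lookahead=- remaining=[- num ) * id $]
Step 8: reduce T->T / F. Stack=[( T] ptr=4 lookahead=- remaining=[- num ) * id $]
Step 9: reduce E->T. Stack=[( E] ptr=4 lookahead=- remaining=[- num ) * id $]
Step 10: shift -. Stack=[( E -] ptr=5 lookahead=num remaining=[num ) * id $]
Step 11: shift num. Stack=[( E - num] ptr=6 lookahead=) remaining=[) * id $]
Step 12: reduce F->num. Stack=[( E - F] ptr=6 lookahead=) remaining=[) * id $]
Step 13: reduce T->F. Stack=[( E - T] ptr=6 lookahead=) remaining=[) * id $]
Step 14: reduce E->E - T. Stack=[( E] ptr=6 lookahead=) remaining=[) * id $]
Step 15: shift ). Stack=[( E )] ptr=7 lookahead=* remaining=[* id $]
Step 16: reduce F->( E ). Stack=[F] ptr=7 lookahead=* remaining=[* id $]
Step 17: reduce T->F. Stack=[T] ptr=7 lookahead=* remaining=[* id $]
Step 18: shift *. Stack=[T *] ptr=8 lookahead=id remaining=[id $]
Step 19: shift id. Stack=[T * id] ptr=9 lookahead=$ remaining=[$]
Step 20: reduce F->id. Stack=[T * F] ptr=9 lookahead=$ remaining=[$]
Step 21: reduce T->T * F. Stack=[T] ptr=9 lookahead=$ remaining=[$]
Step 22: reduce E->T. Stack=[E] ptr=9 lookahead=$ remaining=[$]
Step 23: accept. Stack=[E] ptr=9 lookahead=$ remaining=[$]

Answer: 3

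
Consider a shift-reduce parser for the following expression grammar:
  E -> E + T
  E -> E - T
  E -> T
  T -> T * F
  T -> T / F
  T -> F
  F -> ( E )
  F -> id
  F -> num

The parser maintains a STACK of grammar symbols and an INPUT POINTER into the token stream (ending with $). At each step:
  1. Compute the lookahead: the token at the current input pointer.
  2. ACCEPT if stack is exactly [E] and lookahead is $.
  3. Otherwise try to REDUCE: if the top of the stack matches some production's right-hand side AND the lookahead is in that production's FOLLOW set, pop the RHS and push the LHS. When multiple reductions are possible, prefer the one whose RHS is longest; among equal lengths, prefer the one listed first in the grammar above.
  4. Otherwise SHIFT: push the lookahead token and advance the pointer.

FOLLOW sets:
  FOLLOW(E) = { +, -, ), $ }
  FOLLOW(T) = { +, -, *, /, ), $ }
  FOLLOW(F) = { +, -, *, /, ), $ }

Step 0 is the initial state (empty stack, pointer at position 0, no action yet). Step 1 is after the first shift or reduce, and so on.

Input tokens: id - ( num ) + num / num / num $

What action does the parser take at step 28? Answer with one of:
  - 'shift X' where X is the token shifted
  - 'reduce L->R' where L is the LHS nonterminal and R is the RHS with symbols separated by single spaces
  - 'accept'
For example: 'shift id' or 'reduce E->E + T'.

Step 1: shift id. Stack=[id] ptr=1 lookahead=- remaining=[- ( num ) + num / num / num $]
Step 2: reduce F->id. Stack=[F] ptr=1 lookahead=- remaining=[- ( num ) + num / num / num $]
Step 3: reduce T->F. Stack=[T] ptr=1 lookahead=- remaining=[- ( num ) + num / num / num $]
Step 4: reduce E->T. Stack=[E] ptr=1 lookahead=- remaining=[- ( num ) + num / num / num $]
Step 5: shift -. Stack=[E -] ptr=2 lookahead=( remaining=[( num ) + num / num / num $]
Step 6: shift (. Stack=[E - (] ptr=3 lookahead=num remaining=[num ) + num / num / num $]
Step 7: shift num. Stack=[E - ( num] ptr=4 lookahead=) remaining=[) + num / num / num $]
Step 8: reduce F->num. Stack=[E - ( F] ptr=4 lookahead=) remaining=[) + num / num / num $]
Step 9: reduce T->F. Stack=[E - ( T] ptr=4 lookahead=) remaining=[) + num / num / num $]
Step 10: reduce E->T. Stack=[E - ( E] ptr=4 lookahead=) remaining=[) + num / num / num $]
Step 11: shift ). Stack=[E - ( E )] ptr=5 lookahead=+ remaining=[+ num / num / num $]
Step 12: reduce F->( E ). Stack=[E - F] ptr=5 lookahead=+ remaining=[+ num / num / num $]
Step 13: reduce T->F. Stack=[E - T] ptr=5 lookahead=+ remaining=[+ num / num / num $]
Step 14: reduce E->E - T. Stack=[E] ptr=5 lookahead=+ remaining=[+ num / num / num $]
Step 15: shift +. Stack=[E +] ptr=6 lookahead=num remaining=[num / num / num $]
Step 16: shift num. Stack=[E + num] ptr=7 lookahead=/ remaining=[/ num / num $]
Step 17: reduce F->num. Stack=[E + F] ptr=7 lookahead=/ remaining=[/ num / num $]
Step 18: reduce T->F. Stack=[E + T] ptr=7 lookahead=/ remaining=[/ num / num $]
Step 19: shift /. Stack=[E + T /] ptr=8 lookahead=num remaining=[num / num $]
Step 20: shift num. Stack=[E + T / num] ptr=9 lookahead=/ remaining=[/ num $]
Step 21: reduce F->num. Stack=[E + T / F] ptr=9 lookahead=/ remaining=[/ num $]
Step 22: reduce T->T / F. Stack=[E + T] ptr=9 lookahead=/ remaining=[/ num $]
Step 23: shift /. Stack=[E + T /] ptr=10 lookahead=num remaining=[num $]
Step 24: shift num. Stack=[E + T / num] ptr=11 lookahead=$ remaining=[$]
Step 25: reduce F->num. Stack=[E + T / F] ptr=11 lookahead=$ remaining=[$]
Step 26: reduce T->T / F. Stack=[E + T] ptr=11 lookahead=$ remaining=[$]
Step 27: reduce E->E + T. Stack=[E] ptr=11 lookahead=$ remaining=[$]
Step 28: accept. Stack=[E] ptr=11 lookahead=$ remaining=[$]

Answer: accept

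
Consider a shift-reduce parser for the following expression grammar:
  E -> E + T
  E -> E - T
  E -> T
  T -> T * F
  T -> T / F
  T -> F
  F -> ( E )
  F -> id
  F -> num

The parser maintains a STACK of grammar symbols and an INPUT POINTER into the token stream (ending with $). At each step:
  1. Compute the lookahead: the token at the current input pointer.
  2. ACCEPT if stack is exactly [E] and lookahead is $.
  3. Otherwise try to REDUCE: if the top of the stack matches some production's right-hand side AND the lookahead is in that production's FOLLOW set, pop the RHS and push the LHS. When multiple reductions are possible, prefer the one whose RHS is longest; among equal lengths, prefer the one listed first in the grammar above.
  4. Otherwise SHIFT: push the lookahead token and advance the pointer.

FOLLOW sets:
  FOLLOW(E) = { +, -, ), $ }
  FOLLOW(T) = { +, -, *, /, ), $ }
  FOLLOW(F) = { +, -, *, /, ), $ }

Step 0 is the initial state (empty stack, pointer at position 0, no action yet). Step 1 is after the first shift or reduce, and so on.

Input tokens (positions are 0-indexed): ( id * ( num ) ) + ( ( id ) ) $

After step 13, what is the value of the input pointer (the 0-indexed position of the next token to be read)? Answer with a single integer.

Step 1: shift (. Stack=[(] ptr=1 lookahead=id remaining=[id * ( num ) ) + ( ( id ) ) $]
Step 2: shift id. Stack=[( id] ptr=2 lookahead=* remaining=[* ( num ) ) + ( ( id ) ) $]
Step 3: reduce F->id. Stack=[( F] ptr=2 lookahead=* remaining=[* ( num ) ) + ( ( id ) ) $]
Step 4: reduce T->F. Stack=[( T] ptr=2 lookahead=* remaining=[* ( num ) ) + ( ( id ) ) $]
Step 5: shift *. Stack=[( T *] ptr=3 lookahead=( remaining=[( num ) ) + ( ( id ) ) $]
Step 6: shift (. Stack=[( T * (] ptr=4 lookahead=num remaining=[num ) ) + ( ( id ) ) $]
Step 7: shift num. Stack=[( T * ( num] ptr=5 lookahead=) remaining=[) ) + ( ( id ) ) $]
Step 8: reduce F->num. Stack=[( T * ( F] ptr=5 lookahead=) remaining=[) ) + ( ( id ) ) $]
Step 9: reduce T->F. Stack=[( T * ( T] ptr=5 lookahead=) remaining=[) ) + ( ( id ) ) $]
Step 10: reduce E->T. Stack=[( T * ( E] ptr=5 lookahead=) remaining=[) ) + ( ( id ) ) $]
Step 11: shift ). Stack=[( T * ( E )] ptr=6 lookahead=) remaining=[) + ( ( id ) ) $]
Step 12: reduce F->( E ). Stack=[( T * F] ptr=6 lookahead=) remaining=[) + ( ( id ) ) $]
Step 13: reduce T->T * F. Stack=[( T] ptr=6 lookahead=) remaining=[) + ( ( id ) ) $]

Answer: 6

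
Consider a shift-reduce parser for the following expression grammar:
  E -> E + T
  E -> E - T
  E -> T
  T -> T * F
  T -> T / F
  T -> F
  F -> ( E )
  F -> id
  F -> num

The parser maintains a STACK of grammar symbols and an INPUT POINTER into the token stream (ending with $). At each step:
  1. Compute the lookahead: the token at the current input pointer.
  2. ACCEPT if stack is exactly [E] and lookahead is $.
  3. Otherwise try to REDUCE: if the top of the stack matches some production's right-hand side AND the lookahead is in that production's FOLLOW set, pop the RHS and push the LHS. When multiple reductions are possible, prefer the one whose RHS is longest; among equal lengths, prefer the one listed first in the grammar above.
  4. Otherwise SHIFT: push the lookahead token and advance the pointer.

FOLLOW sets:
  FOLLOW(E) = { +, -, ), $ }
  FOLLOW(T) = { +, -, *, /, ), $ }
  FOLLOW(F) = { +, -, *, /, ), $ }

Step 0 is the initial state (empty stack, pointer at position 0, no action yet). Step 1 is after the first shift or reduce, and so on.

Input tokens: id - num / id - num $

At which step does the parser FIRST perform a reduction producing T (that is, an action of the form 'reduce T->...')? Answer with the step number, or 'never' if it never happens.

Answer: 3

Derivation:
Step 1: shift id. Stack=[id] ptr=1 lookahead=- remaining=[- num / id - num $]
Step 2: reduce F->id. Stack=[F] ptr=1 lookahead=- remaining=[- num / id - num $]
Step 3: reduce T->F. Stack=[T] ptr=1 lookahead=- remaining=[- num / id - num $]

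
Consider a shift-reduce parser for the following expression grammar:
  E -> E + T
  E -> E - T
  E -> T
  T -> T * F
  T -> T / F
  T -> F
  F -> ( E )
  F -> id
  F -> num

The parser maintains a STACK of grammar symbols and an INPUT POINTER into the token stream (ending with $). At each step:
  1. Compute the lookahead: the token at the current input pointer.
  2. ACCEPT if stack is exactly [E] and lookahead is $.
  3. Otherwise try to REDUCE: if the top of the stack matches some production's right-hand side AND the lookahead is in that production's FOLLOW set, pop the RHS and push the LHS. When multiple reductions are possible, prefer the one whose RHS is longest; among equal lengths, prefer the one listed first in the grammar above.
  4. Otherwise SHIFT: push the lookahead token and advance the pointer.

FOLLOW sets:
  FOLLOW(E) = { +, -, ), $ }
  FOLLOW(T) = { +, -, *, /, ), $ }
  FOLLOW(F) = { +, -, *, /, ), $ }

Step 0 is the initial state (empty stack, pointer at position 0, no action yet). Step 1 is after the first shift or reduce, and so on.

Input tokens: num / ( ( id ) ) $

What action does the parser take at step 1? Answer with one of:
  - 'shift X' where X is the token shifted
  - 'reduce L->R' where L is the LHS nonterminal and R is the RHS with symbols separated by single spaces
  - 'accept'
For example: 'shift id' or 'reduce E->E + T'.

Step 1: shift num. Stack=[num] ptr=1 lookahead=/ remaining=[/ ( ( id ) ) $]

Answer: shift num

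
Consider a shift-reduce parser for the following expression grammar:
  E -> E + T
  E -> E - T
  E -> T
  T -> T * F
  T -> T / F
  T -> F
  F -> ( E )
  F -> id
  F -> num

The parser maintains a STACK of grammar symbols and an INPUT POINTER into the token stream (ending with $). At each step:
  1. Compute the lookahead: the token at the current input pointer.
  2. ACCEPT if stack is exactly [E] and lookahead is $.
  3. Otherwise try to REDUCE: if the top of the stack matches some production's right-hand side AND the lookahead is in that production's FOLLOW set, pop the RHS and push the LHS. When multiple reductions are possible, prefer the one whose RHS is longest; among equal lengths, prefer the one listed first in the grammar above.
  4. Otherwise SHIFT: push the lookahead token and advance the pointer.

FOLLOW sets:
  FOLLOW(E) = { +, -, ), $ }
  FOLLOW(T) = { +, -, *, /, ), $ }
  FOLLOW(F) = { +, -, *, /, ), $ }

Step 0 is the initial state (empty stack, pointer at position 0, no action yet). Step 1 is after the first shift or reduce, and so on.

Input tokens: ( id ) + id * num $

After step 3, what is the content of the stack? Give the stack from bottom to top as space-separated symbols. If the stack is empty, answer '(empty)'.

Step 1: shift (. Stack=[(] ptr=1 lookahead=id remaining=[id ) + id * num $]
Step 2: shift id. Stack=[( id] ptr=2 lookahead=) remaining=[) + id * num $]
Step 3: reduce F->id. Stack=[( F] ptr=2 lookahead=) remaining=[) + id * num $]

Answer: ( F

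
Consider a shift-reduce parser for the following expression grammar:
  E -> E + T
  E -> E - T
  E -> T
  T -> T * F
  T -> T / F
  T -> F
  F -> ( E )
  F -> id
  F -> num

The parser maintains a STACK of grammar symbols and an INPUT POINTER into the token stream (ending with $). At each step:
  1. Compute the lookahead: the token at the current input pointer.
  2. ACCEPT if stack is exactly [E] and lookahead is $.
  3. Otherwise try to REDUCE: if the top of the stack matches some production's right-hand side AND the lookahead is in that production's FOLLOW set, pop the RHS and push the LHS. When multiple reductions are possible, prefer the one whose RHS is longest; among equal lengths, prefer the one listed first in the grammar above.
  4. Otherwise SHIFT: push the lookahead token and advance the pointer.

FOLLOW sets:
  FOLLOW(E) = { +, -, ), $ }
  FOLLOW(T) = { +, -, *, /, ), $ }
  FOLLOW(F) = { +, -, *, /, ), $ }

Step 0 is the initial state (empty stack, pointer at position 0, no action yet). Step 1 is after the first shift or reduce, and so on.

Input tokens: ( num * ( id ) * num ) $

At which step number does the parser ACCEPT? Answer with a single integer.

Answer: 23

Derivation:
Step 1: shift (. Stack=[(] ptr=1 lookahead=num remaining=[num * ( id ) * num ) $]
Step 2: shift num. Stack=[( num] ptr=2 lookahead=* remaining=[* ( id ) * num ) $]
Step 3: reduce F->num. Stack=[( F] ptr=2 lookahead=* remaining=[* ( id ) * num ) $]
Step 4: reduce T->F. Stack=[( T] ptr=2 lookahead=* remaining=[* ( id ) * num ) $]
Step 5: shift *. Stack=[( T *] ptr=3 lookahead=( remaining=[( id ) * num ) $]
Step 6: shift (. Stack=[( T * (] ptr=4 lookahead=id remaining=[id ) * num ) $]
Step 7: shift id. Stack=[( T * ( id] ptr=5 lookahead=) remaining=[) * num ) $]
Step 8: reduce F->id. Stack=[( T * ( F] ptr=5 lookahead=) remaining=[) * num ) $]
Step 9: reduce T->F. Stack=[( T * ( T] ptr=5 lookahead=) remaining=[) * num ) $]
Step 10: reduce E->T. Stack=[( T * ( E] ptr=5 lookahead=) remaining=[) * num ) $]
Step 11: shift ). Stack=[( T * ( E )] ptr=6 lookahead=* remaining=[* num ) $]
Step 12: reduce F->( E ). Stack=[( T * F] ptr=6 lookahead=* remaining=[* num ) $]
Step 13: reduce T->T * F. Stack=[( T] ptr=6 lookahead=* remaining=[* num ) $]
Step 14: shift *. Stack=[( T *] ptr=7 lookahead=num remaining=[num ) $]
Step 15: shift num. Stack=[( T * num] ptr=8 lookahead=) remaining=[) $]
Step 16: reduce F->num. Stack=[( T * F] ptr=8 lookahead=) remaining=[) $]
Step 17: reduce T->T * F. Stack=[( T] ptr=8 lookahead=) remaining=[) $]
Step 18: reduce E->T. Stack=[( E] ptr=8 lookahead=) remaining=[) $]
Step 19: shift ). Stack=[( E )] ptr=9 lookahead=$ remaining=[$]
Step 20: reduce F->( E ). Stack=[F] ptr=9 lookahead=$ remaining=[$]
Step 21: reduce T->F. Stack=[T] ptr=9 lookahead=$ remaining=[$]
Step 22: reduce E->T. Stack=[E] ptr=9 lookahead=$ remaining=[$]
Step 23: accept. Stack=[E] ptr=9 lookahead=$ remaining=[$]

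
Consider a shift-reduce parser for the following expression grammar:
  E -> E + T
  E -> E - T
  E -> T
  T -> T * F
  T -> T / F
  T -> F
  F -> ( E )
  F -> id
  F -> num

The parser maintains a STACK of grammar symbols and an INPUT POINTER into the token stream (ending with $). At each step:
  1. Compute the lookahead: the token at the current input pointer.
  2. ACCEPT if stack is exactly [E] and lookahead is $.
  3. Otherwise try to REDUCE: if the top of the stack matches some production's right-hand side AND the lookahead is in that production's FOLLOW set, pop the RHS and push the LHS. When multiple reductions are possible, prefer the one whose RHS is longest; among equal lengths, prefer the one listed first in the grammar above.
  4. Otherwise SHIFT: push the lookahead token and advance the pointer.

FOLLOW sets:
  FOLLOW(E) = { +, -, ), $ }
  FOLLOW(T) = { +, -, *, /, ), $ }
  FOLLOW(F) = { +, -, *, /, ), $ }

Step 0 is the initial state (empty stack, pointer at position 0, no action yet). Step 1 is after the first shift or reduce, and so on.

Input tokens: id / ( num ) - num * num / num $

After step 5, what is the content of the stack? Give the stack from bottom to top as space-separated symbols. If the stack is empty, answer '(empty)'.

Answer: T / (

Derivation:
Step 1: shift id. Stack=[id] ptr=1 lookahead=/ remaining=[/ ( num ) - num * num / num $]
Step 2: reduce F->id. Stack=[F] ptr=1 lookahead=/ remaining=[/ ( num ) - num * num / num $]
Step 3: reduce T->F. Stack=[T] ptr=1 lookahead=/ remaining=[/ ( num ) - num * num / num $]
Step 4: shift /. Stack=[T /] ptr=2 lookahead=( remaining=[( num ) - num * num / num $]
Step 5: shift (. Stack=[T / (] ptr=3 lookahead=num remaining=[num ) - num * num / num $]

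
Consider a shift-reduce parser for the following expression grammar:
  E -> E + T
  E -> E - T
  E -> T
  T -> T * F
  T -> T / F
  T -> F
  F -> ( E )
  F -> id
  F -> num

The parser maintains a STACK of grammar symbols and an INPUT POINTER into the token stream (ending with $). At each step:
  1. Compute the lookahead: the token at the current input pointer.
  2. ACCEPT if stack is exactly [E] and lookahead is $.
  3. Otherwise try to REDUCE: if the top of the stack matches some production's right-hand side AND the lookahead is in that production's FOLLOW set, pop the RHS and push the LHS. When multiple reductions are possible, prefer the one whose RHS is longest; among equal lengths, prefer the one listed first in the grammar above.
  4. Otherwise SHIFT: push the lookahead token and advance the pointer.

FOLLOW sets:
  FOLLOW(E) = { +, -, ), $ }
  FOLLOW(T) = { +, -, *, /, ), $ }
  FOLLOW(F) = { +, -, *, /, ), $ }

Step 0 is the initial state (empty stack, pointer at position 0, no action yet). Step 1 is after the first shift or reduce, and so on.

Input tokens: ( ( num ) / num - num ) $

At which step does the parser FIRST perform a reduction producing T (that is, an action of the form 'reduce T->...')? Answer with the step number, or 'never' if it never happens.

Step 1: shift (. Stack=[(] ptr=1 lookahead=( remaining=[( num ) / num - num ) $]
Step 2: shift (. Stack=[( (] ptr=2 lookahead=num remaining=[num ) / num - num ) $]
Step 3: shift num. Stack=[( ( num] ptr=3 lookahead=) remaining=[) / num - num ) $]
Step 4: reduce F->num. Stack=[( ( F] ptr=3 lookahead=) remaining=[) / num - num ) $]
Step 5: reduce T->F. Stack=[( ( T] ptr=3 lookahead=) remaining=[) / num - num ) $]

Answer: 5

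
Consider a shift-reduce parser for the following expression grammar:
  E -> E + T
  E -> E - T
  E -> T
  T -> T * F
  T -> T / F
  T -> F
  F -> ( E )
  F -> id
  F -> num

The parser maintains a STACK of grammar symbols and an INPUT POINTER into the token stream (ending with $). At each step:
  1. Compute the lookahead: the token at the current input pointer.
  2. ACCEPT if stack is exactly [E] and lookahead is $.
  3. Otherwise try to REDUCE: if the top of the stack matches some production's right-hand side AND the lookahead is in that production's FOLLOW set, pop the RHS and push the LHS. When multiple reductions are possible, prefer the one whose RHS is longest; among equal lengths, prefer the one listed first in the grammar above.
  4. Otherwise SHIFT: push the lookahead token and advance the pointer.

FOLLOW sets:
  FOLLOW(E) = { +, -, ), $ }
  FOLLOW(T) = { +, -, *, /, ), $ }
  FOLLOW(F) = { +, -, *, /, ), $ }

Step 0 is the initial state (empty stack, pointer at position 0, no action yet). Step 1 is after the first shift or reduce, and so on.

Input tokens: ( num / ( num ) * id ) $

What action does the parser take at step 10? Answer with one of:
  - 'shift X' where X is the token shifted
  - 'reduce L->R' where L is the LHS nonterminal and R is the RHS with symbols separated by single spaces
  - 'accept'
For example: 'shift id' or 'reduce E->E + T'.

Answer: reduce E->T

Derivation:
Step 1: shift (. Stack=[(] ptr=1 lookahead=num remaining=[num / ( num ) * id ) $]
Step 2: shift num. Stack=[( num] ptr=2 lookahead=/ remaining=[/ ( num ) * id ) $]
Step 3: reduce F->num. Stack=[( F] ptr=2 lookahead=/ remaining=[/ ( num ) * id ) $]
Step 4: reduce T->F. Stack=[( T] ptr=2 lookahead=/ remaining=[/ ( num ) * id ) $]
Step 5: shift /. Stack=[( T /] ptr=3 lookahead=( remaining=[( num ) * id ) $]
Step 6: shift (. Stack=[( T / (] ptr=4 lookahead=num remaining=[num ) * id ) $]
Step 7: shift num. Stack=[( T / ( num] ptr=5 lookahead=) remaining=[) * id ) $]
Step 8: reduce F->num. Stack=[( T / ( F] ptr=5 lookahead=) remaining=[) * id ) $]
Step 9: reduce T->F. Stack=[( T / ( T] ptr=5 lookahead=) remaining=[) * id ) $]
Step 10: reduce E->T. Stack=[( T / ( E] ptr=5 lookahead=) remaining=[) * id ) $]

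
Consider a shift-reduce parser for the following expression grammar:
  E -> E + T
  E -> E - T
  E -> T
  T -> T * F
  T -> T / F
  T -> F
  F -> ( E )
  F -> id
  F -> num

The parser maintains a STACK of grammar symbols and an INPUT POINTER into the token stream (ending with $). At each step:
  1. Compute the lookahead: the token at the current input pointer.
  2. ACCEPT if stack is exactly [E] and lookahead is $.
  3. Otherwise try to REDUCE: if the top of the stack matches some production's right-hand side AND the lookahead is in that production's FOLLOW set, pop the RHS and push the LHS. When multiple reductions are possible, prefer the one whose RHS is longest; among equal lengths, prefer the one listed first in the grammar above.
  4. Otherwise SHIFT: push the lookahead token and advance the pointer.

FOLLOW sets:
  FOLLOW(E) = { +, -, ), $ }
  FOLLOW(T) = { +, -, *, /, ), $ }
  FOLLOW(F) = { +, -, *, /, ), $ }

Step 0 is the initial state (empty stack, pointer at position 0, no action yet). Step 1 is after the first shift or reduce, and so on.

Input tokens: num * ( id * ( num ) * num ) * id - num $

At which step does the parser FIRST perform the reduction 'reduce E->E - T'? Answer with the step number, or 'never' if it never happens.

Answer: 35

Derivation:
Step 1: shift num. Stack=[num] ptr=1 lookahead=* remaining=[* ( id * ( num ) * num ) * id - num $]
Step 2: reduce F->num. Stack=[F] ptr=1 lookahead=* remaining=[* ( id * ( num ) * num ) * id - num $]
Step 3: reduce T->F. Stack=[T] ptr=1 lookahead=* remaining=[* ( id * ( num ) * num ) * id - num $]
Step 4: shift *. Stack=[T *] ptr=2 lookahead=( remaining=[( id * ( num ) * num ) * id - num $]
Step 5: shift (. Stack=[T * (] ptr=3 lookahead=id remaining=[id * ( num ) * num ) * id - num $]
Step 6: shift id. Stack=[T * ( id] ptr=4 lookahead=* remaining=[* ( num ) * num ) * id - num $]
Step 7: reduce F->id. Stack=[T * ( F] ptr=4 lookahead=* remaining=[* ( num ) * num ) * id - num $]
Step 8: reduce T->F. Stack=[T * ( T] ptr=4 lookahead=* remaining=[* ( num ) * num ) * id - num $]
Step 9: shift *. Stack=[T * ( T *] ptr=5 lookahead=( remaining=[( num ) * num ) * id - num $]
Step 10: shift (. Stack=[T * ( T * (] ptr=6 lookahead=num remaining=[num ) * num ) * id - num $]
Step 11: shift num. Stack=[T * ( T * ( num] ptr=7 lookahead=) remaining=[) * num ) * id - num $]
Step 12: reduce F->num. Stack=[T * ( T * ( F] ptr=7 lookahead=) remaining=[) * num ) * id - num $]
Step 13: reduce T->F. Stack=[T * ( T * ( T] ptr=7 lookahead=) remaining=[) * num ) * id - num $]
Step 14: reduce E->T. Stack=[T * ( T * ( E] ptr=7 lookahead=) remaining=[) * num ) * id - num $]
Step 15: shift ). Stack=[T * ( T * ( E )] ptr=8 lookahead=* remaining=[* num ) * id - num $]
Step 16: reduce F->( E ). Stack=[T * ( T * F] ptr=8 lookahead=* remaining=[* num ) * id - num $]
Step 17: reduce T->T * F. Stack=[T * ( T] ptr=8 lookahead=* remaining=[* num ) * id - num $]
Step 18: shift *. Stack=[T * ( T *] ptr=9 lookahead=num remaining=[num ) * id - num $]
Step 19: shift num. Stack=[T * ( T * num] ptr=10 lookahead=) remaining=[) * id - num $]
Step 20: reduce F->num. Stack=[T * ( T * F] ptr=10 lookahead=) remaining=[) * id - num $]
Step 21: reduce T->T * F. Stack=[T * ( T] ptr=10 lookahead=) remaining=[) * id - num $]
Step 22: reduce E->T. Stack=[T * ( E] ptr=10 lookahead=) remaining=[) * id - num $]
Step 23: shift ). Stack=[T * ( E )] ptr=11 lookahead=* remaining=[* id - num $]
Step 24: reduce F->( E ). Stack=[T * F] ptr=11 lookahead=* remaining=[* id - num $]
Step 25: reduce T->T * F. Stack=[T] ptr=11 lookahead=* remaining=[* id - num $]
Step 26: shift *. Stack=[T *] ptr=12 lookahead=id remaining=[id - num $]
Step 27: shift id. Stack=[T * id] ptr=13 lookahead=- remaining=[- num $]
Step 28: reduce F->id. Stack=[T * F] ptr=13 lookahead=- remaining=[- num $]
Step 29: reduce T->T * F. Stack=[T] ptr=13 lookahead=- remaining=[- num $]
Step 30: reduce E->T. Stack=[E] ptr=13 lookahead=- remaining=[- num $]
Step 31: shift -. Stack=[E -] ptr=14 lookahead=num remaining=[num $]
Step 32: shift num. Stack=[E - num] ptr=15 lookahead=$ remaining=[$]
Step 33: reduce F->num. Stack=[E - F] ptr=15 lookahead=$ remaining=[$]
Step 34: reduce T->F. Stack=[E - T] ptr=15 lookahead=$ remaining=[$]
Step 35: reduce E->E - T. Stack=[E] ptr=15 lookahead=$ remaining=[$]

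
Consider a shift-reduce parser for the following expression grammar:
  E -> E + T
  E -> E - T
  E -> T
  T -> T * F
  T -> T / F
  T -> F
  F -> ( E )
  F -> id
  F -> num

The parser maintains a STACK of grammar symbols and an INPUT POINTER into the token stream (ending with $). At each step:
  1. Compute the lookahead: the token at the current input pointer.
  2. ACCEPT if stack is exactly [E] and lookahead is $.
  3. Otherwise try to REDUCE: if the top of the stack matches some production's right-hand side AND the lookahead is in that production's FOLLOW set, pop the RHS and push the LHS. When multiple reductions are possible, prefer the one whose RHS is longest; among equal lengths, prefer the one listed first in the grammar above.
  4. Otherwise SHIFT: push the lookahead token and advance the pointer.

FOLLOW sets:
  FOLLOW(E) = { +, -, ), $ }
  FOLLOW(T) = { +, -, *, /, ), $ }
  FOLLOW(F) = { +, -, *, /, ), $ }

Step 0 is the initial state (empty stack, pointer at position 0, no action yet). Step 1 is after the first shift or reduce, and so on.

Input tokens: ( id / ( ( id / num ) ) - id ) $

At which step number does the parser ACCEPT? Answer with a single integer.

Answer: 33

Derivation:
Step 1: shift (. Stack=[(] ptr=1 lookahead=id remaining=[id / ( ( id / num ) ) - id ) $]
Step 2: shift id. Stack=[( id] ptr=2 lookahead=/ remaining=[/ ( ( id / num ) ) - id ) $]
Step 3: reduce F->id. Stack=[( F] ptr=2 lookahead=/ remaining=[/ ( ( id / num ) ) - id ) $]
Step 4: reduce T->F. Stack=[( T] ptr=2 lookahead=/ remaining=[/ ( ( id / num ) ) - id ) $]
Step 5: shift /. Stack=[( T /] ptr=3 lookahead=( remaining=[( ( id / num ) ) - id ) $]
Step 6: shift (. Stack=[( T / (] ptr=4 lookahead=( remaining=[( id / num ) ) - id ) $]
Step 7: shift (. Stack=[( T / ( (] ptr=5 lookahead=id remaining=[id / num ) ) - id ) $]
Step 8: shift id. Stack=[( T / ( ( id] ptr=6 lookahead=/ remaining=[/ num ) ) - id ) $]
Step 9: reduce F->id. Stack=[( T / ( ( F] ptr=6 lookahead=/ remaining=[/ num ) ) - id ) $]
Step 10: reduce T->F. Stack=[( T / ( ( T] ptr=6 lookahead=/ remaining=[/ num ) ) - id ) $]
Step 11: shift /. Stack=[( T / ( ( T /] ptr=7 lookahead=num remaining=[num ) ) - id ) $]
Step 12: shift num. Stack=[( T / ( ( T / num] ptr=8 lookahead=) remaining=[) ) - id ) $]
Step 13: reduce F->num. Stack=[( T / ( ( T / F] ptr=8 lookahead=) remaining=[) ) - id ) $]
Step 14: reduce T->T / F. Stack=[( T / ( ( T] ptr=8 lookahead=) remaining=[) ) - id ) $]
Step 15: reduce E->T. Stack=[( T / ( ( E] ptr=8 lookahead=) remaining=[) ) - id ) $]
Step 16: shift ). Stack=[( T / ( ( E )] ptr=9 lookahead=) remaining=[) - id ) $]
Step 17: reduce F->( E ). Stack=[( T / ( F] ptr=9 lookahead=) remaining=[) - id ) $]
Step 18: reduce T->F. Stack=[( T / ( T] ptr=9 lookahead=) remaining=[) - id ) $]
Step 19: reduce E->T. Stack=[( T / ( E] ptr=9 lookahead=) remaining=[) - id ) $]
Step 20: shift ). Stack=[( T / ( E )] ptr=10 lookahead=- remaining=[- id ) $]
Step 21: reduce F->( E ). Stack=[( T / F] ptr=10 lookahead=- remaining=[- id ) $]
Step 22: reduce T->T / F. Stack=[( T] ptr=10 lookahead=- remaining=[- id ) $]
Step 23: reduce E->T. Stack=[( E] ptr=10 lookahead=- remaining=[- id ) $]
Step 24: shift -. Stack=[( E -] ptr=11 lookahead=id remaining=[id ) $]
Step 25: shift id. Stack=[( E - id] ptr=12 lookahead=) remaining=[) $]
Step 26: reduce F->id. Stack=[( E - F] ptr=12 lookahead=) remaining=[) $]
Step 27: reduce T->F. Stack=[( E - T] ptr=12 lookahead=) remaining=[) $]
Step 28: reduce E->E - T. Stack=[( E] ptr=12 lookahead=) remaining=[) $]
Step 29: shift ). Stack=[( E )] ptr=13 lookahead=$ remaining=[$]
Step 30: reduce F->( E ). Stack=[F] ptr=13 lookahead=$ remaining=[$]
Step 31: reduce T->F. Stack=[T] ptr=13 lookahead=$ remaining=[$]
Step 32: reduce E->T. Stack=[E] ptr=13 lookahead=$ remaining=[$]
Step 33: accept. Stack=[E] ptr=13 lookahead=$ remaining=[$]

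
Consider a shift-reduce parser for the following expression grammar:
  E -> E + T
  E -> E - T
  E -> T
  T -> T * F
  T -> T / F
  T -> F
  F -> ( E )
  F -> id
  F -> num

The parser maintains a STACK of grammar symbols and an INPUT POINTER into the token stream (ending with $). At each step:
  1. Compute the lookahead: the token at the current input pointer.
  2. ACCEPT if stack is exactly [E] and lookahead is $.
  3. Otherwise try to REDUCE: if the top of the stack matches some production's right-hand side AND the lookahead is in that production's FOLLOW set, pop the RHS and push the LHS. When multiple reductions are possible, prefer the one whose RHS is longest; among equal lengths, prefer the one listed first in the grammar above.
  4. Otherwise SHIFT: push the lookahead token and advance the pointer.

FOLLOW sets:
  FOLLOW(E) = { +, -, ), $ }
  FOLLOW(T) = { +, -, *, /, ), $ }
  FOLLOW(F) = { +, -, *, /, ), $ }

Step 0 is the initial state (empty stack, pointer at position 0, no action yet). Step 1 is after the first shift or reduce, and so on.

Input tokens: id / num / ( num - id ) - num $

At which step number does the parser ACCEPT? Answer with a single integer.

Answer: 28

Derivation:
Step 1: shift id. Stack=[id] ptr=1 lookahead=/ remaining=[/ num / ( num - id ) - num $]
Step 2: reduce F->id. Stack=[F] ptr=1 lookahead=/ remaining=[/ num / ( num - id ) - num $]
Step 3: reduce T->F. Stack=[T] ptr=1 lookahead=/ remaining=[/ num / ( num - id ) - num $]
Step 4: shift /. Stack=[T /] ptr=2 lookahead=num remaining=[num / ( num - id ) - num $]
Step 5: shift num. Stack=[T / num] ptr=3 lookahead=/ remaining=[/ ( num - id ) - num $]
Step 6: reduce F->num. Stack=[T / F] ptr=3 lookahead=/ remaining=[/ ( num - id ) - num $]
Step 7: reduce T->T / F. Stack=[T] ptr=3 lookahead=/ remaining=[/ ( num - id ) - num $]
Step 8: shift /. Stack=[T /] ptr=4 lookahead=( remaining=[( num - id ) - num $]
Step 9: shift (. Stack=[T / (] ptr=5 lookahead=num remaining=[num - id ) - num $]
Step 10: shift num. Stack=[T / ( num] ptr=6 lookahead=- remaining=[- id ) - num $]
Step 11: reduce F->num. Stack=[T / ( F] ptr=6 lookahead=- remaining=[- id ) - num $]
Step 12: reduce T->F. Stack=[T / ( T] ptr=6 lookahead=- remaining=[- id ) - num $]
Step 13: reduce E->T. Stack=[T / ( E] ptr=6 lookahead=- remaining=[- id ) - num $]
Step 14: shift -. Stack=[T / ( E -] ptr=7 lookahead=id remaining=[id ) - num $]
Step 15: shift id. Stack=[T / ( E - id] ptr=8 lookahead=) remaining=[) - num $]
Step 16: reduce F->id. Stack=[T / ( E - F] ptr=8 lookahead=) remaining=[) - num $]
Step 17: reduce T->F. Stack=[T / ( E - T] ptr=8 lookahead=) remaining=[) - num $]
Step 18: reduce E->E - T. Stack=[T / ( E] ptr=8 lookahead=) remaining=[) - num $]
Step 19: shift ). Stack=[T / ( E )] ptr=9 lookahead=- remaining=[- num $]
Step 20: reduce F->( E ). Stack=[T / F] ptr=9 lookahead=- remaining=[- num $]
Step 21: reduce T->T / F. Stack=[T] ptr=9 lookahead=- remaining=[- num $]
Step 22: reduce E->T. Stack=[E] ptr=9 lookahead=- remaining=[- num $]
Step 23: shift -. Stack=[E -] ptr=10 lookahead=num remaining=[num $]
Step 24: shift num. Stack=[E - num] ptr=11 lookahead=$ remaining=[$]
Step 25: reduce F->num. Stack=[E - F] ptr=11 lookahead=$ remaining=[$]
Step 26: reduce T->F. Stack=[E - T] ptr=11 lookahead=$ remaining=[$]
Step 27: reduce E->E - T. Stack=[E] ptr=11 lookahead=$ remaining=[$]
Step 28: accept. Stack=[E] ptr=11 lookahead=$ remaining=[$]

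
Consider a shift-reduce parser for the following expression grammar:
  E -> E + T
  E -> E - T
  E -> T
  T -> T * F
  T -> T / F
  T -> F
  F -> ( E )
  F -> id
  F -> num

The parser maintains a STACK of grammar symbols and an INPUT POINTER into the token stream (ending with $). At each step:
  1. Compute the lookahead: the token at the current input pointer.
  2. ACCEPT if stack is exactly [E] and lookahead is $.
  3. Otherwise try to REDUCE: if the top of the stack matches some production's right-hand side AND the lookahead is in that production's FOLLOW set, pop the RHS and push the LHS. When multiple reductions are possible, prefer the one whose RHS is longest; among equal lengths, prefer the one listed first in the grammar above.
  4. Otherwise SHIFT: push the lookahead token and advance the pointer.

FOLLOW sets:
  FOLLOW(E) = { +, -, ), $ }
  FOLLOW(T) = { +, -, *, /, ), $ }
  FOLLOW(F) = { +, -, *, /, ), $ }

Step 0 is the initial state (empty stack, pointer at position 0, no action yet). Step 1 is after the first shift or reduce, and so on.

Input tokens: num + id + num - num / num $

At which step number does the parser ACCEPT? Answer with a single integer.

Step 1: shift num. Stack=[num] ptr=1 lookahead=+ remaining=[+ id + num - num / num $]
Step 2: reduce F->num. Stack=[F] ptr=1 lookahead=+ remaining=[+ id + num - num / num $]
Step 3: reduce T->F. Stack=[T] ptr=1 lookahead=+ remaining=[+ id + num - num / num $]
Step 4: reduce E->T. Stack=[E] ptr=1 lookahead=+ remaining=[+ id + num - num / num $]
Step 5: shift +. Stack=[E +] ptr=2 lookahead=id remaining=[id + num - num / num $]
Step 6: shift id. Stack=[E + id] ptr=3 lookahead=+ remaining=[+ num - num / num $]
Step 7: reduce F->id. Stack=[E + F] ptr=3 lookahead=+ remaining=[+ num - num / num $]
Step 8: reduce T->F. Stack=[E + T] ptr=3 lookahead=+ remaining=[+ num - num / num $]
Step 9: reduce E->E + T. Stack=[E] ptr=3 lookahead=+ remaining=[+ num - num / num $]
Step 10: shift +. Stack=[E +] ptr=4 lookahead=num remaining=[num - num / num $]
Step 11: shift num. Stack=[E + num] ptr=5 lookahead=- remaining=[- num / num $]
Step 12: reduce F->num. Stack=[E + F] ptr=5 lookahead=- remaining=[- num / num $]
Step 13: reduce T->F. Stack=[E + T] ptr=5 lookahead=- remaining=[- num / num $]
Step 14: reduce E->E + T. Stack=[E] ptr=5 lookahead=- remaining=[- num / num $]
Step 15: shift -. Stack=[E -] ptr=6 lookahead=num remaining=[num / num $]
Step 16: shift num. Stack=[E - num] ptr=7 lookahead=/ remaining=[/ num $]
Step 17: reduce F->num. Stack=[E - F] ptr=7 lookahead=/ remaining=[/ num $]
Step 18: reduce T->F. Stack=[E - T] ptr=7 lookahead=/ remaining=[/ num $]
Step 19: shift /. Stack=[E - T /] ptr=8 lookahead=num remaining=[num $]
Step 20: shift num. Stack=[E - T / num] ptr=9 lookahead=$ remaining=[$]
Step 21: reduce F->num. Stack=[E - T / F] ptr=9 lookahead=$ remaining=[$]
Step 22: reduce T->T / F. Stack=[E - T] ptr=9 lookahead=$ remaining=[$]
Step 23: reduce E->E - T. Stack=[E] ptr=9 lookahead=$ remaining=[$]
Step 24: accept. Stack=[E] ptr=9 lookahead=$ remaining=[$]

Answer: 24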